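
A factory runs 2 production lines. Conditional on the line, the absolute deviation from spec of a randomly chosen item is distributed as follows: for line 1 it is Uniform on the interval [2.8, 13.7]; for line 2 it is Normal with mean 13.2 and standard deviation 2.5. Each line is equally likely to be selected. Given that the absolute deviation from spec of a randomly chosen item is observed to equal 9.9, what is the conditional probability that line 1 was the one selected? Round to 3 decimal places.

Likelihoods f(9.9 | ·): 1: 0.0917431; 2: 0.0667748.
Posterior ∝ prior × likelihood. Numerator for 1: 0.5·0.0917431 = 0.0458716.
Normalizing constant: 0.5·0.0917431 + 0.5·0.0667748 = 0.079259.
P(1 | observation) = 0.0458716 / 0.079259 = 0.578755.

0.579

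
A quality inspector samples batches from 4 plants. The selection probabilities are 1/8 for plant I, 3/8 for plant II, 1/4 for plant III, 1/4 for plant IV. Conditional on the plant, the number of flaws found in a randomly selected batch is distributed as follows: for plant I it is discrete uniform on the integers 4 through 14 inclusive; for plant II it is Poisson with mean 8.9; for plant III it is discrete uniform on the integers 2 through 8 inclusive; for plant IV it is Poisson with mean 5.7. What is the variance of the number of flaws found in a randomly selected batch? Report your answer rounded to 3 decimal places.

Per component, I: μ=9, E[X²]=91; II: μ=8.9, E[X²]=88.11; III: μ=5, E[X²]=29; IV: μ=5.7, E[X²]=38.19.
E[X] = 0.125·9 + 0.375·8.9 + 0.25·5 + 0.25·5.7 = 7.1375.
E[X²] = 0.125·91 + 0.375·88.11 + 0.25·29 + 0.25·38.19 = 61.2138.
Var(X) = E[X²] − (E[X])² = 61.2138 − 50.9439 = 10.2698.

10.270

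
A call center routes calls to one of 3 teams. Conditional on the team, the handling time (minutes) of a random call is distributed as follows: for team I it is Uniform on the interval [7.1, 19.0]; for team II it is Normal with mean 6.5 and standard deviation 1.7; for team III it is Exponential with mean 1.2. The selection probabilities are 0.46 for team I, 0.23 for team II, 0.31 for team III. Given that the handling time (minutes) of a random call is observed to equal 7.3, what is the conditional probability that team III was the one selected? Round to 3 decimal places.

0.007

Likelihoods f(7.3 | ·): I: 0.0840336; II: 0.210074; III: 0.00190047.
Posterior ∝ prior × likelihood. Numerator for III: 0.31·0.00190047 = 0.000589145.
Normalizing constant: 0.46·0.0840336 + 0.23·0.210074 + 0.31·0.00190047 = 0.0875617.
P(III | observation) = 0.000589145 / 0.0875617 = 0.00672834.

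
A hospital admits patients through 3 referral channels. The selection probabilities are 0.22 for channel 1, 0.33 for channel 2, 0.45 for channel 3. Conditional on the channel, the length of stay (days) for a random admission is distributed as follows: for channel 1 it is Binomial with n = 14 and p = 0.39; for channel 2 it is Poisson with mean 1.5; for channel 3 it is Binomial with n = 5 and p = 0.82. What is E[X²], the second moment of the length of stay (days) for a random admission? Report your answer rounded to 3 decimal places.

16.425

For each component E[X²] = Var + (mean)², giving 1: 33.1422; 2: 3.75; 3: 17.548.
Overall E[X²] = 0.22·33.1422 + 0.33·3.75 + 0.45·17.548 = 16.4254.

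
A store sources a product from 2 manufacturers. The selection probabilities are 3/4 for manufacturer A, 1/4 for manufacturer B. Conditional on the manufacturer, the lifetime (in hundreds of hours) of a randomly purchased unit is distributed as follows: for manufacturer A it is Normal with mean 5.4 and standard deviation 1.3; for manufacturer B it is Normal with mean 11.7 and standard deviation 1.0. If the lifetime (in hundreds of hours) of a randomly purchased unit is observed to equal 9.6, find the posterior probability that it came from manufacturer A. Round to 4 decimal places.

0.1018

Likelihoods f(9.6 | ·): A: 0.00166116; B: 0.0439836.
Posterior ∝ prior × likelihood. Numerator for A: 0.75·0.00166116 = 0.00124587.
Normalizing constant: 0.75·0.00166116 + 0.25·0.0439836 = 0.0122418.
P(A | observation) = 0.00124587 / 0.0122418 = 0.101772.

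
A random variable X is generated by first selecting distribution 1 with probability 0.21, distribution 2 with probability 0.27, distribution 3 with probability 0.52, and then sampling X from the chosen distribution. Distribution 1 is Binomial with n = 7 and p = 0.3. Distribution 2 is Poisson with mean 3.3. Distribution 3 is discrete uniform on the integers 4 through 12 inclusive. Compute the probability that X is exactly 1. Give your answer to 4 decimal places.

0.0847

Conditional on each component, P(X = 1): 1: 0.247063; 2: 0.121714; 3: 0.
By total probability, P(X = 1) = 0.21·0.247063 + 0.27·0.121714 + 0.52·0 = 0.0847461.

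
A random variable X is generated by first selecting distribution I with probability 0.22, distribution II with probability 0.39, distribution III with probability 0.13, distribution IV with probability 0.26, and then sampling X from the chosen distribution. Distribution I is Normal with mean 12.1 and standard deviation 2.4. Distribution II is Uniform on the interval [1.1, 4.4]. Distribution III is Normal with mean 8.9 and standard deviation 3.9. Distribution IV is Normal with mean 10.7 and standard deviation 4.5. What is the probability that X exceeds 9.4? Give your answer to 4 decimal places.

Conditional on each component, P(X > 9.4): I: 0.869705; II: 0; III: 0.448993; IV: 0.613667.
By total probability, P(X > 9.4) = 0.22·0.869705 + 0.39·0 + 0.13·0.448993 + 0.26·0.613667 = 0.409258.

0.4093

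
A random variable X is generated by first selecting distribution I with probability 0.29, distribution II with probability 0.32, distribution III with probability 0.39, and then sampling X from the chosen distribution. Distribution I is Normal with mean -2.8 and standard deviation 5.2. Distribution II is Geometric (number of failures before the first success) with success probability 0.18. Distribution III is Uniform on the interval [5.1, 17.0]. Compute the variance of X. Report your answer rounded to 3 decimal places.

52.522

Per component, I: μ=-2.8, E[X²]=34.88; II: μ=4.55556, E[X²]=46.0617; III: μ=11.05, E[X²]=133.903.
E[X] = 0.29·-2.8 + 0.32·4.55556 + 0.39·11.05 = 4.95528.
E[X²] = 0.29·34.88 + 0.32·46.0617 + 0.39·133.903 = 77.0773.
Var(X) = E[X²] − (E[X])² = 77.0773 − 24.5548 = 52.5225.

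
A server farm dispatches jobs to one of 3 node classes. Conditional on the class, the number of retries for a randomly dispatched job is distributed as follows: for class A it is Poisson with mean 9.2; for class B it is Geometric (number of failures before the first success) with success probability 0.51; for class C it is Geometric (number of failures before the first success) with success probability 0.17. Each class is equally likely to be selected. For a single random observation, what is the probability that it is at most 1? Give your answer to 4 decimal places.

Conditional on each class, P(X ≤ 1): A: 0.0010306; B: 0.7599; C: 0.3111.
By total probability, P(X ≤ 1) = 0.333333·0.0010306 + 0.333333·0.7599 + 0.333333·0.3111 = 0.357344.

0.3573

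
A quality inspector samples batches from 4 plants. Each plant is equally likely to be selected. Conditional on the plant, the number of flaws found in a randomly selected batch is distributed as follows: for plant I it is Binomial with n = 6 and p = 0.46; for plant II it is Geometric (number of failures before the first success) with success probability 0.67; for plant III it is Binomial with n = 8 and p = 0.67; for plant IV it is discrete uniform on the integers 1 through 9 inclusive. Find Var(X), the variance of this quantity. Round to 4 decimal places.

Per component, I: μ=2.76, E[X²]=9.108; II: μ=0.492537, E[X²]=0.977723; III: μ=5.36, E[X²]=30.4984; IV: μ=5, E[X²]=31.6667.
E[X] = 0.25·2.76 + 0.25·0.492537 + 0.25·5.36 + 0.25·5 = 3.40313.
E[X²] = 0.25·9.108 + 0.25·0.977723 + 0.25·30.4984 + 0.25·31.6667 = 18.0627.
Var(X) = E[X²] − (E[X])² = 18.0627 − 11.5813 = 6.48137.

6.4814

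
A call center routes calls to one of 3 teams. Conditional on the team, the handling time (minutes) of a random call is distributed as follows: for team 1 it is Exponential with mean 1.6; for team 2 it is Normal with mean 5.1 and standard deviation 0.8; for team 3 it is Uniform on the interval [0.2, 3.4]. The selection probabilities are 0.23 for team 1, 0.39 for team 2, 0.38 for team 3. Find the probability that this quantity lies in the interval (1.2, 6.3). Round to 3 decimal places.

Conditional on each team, P(1.2 < X < 6.3): 1: 0.45287; 2: 0.933192; 3: 0.6875.
By total probability, P(1.2 < X < 6.3) = 0.23·0.45287 + 0.39·0.933192 + 0.38·0.6875 = 0.729355.

0.729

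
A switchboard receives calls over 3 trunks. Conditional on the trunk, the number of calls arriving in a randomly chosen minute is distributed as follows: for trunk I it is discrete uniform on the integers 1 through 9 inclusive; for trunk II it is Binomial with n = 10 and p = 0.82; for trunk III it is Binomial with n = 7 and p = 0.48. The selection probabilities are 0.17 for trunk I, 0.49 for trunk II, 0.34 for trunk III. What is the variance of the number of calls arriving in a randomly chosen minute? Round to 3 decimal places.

Per component, I: μ=5, E[X²]=31.6667; II: μ=8.2, E[X²]=68.716; III: μ=3.36, E[X²]=13.0368.
E[X] = 0.17·5 + 0.49·8.2 + 0.34·3.36 = 6.0104.
E[X²] = 0.17·31.6667 + 0.49·68.716 + 0.34·13.0368 = 43.4867.
Var(X) = E[X²] − (E[X])² = 43.4867 − 36.1249 = 7.36178.

7.362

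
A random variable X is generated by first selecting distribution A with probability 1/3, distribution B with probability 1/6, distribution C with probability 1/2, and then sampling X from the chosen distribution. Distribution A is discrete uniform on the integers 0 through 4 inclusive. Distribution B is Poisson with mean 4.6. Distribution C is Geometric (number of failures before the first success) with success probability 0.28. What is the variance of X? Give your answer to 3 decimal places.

Per component, A: μ=2, E[X²]=6; B: μ=4.6, E[X²]=25.76; C: μ=2.57143, E[X²]=15.7959.
E[X] = 0.333333·2 + 0.166667·4.6 + 0.5·2.57143 = 2.71905.
E[X²] = 0.333333·6 + 0.166667·25.76 + 0.5·15.7959 = 14.1913.
Var(X) = E[X²] − (E[X])² = 14.1913 − 7.39322 = 6.79807.

6.798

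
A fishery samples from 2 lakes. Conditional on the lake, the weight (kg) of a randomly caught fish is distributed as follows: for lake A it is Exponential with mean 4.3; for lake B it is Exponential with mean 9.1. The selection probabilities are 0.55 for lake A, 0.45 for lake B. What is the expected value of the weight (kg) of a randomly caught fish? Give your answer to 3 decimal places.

Component means — A: 4.3; B: 9.1.
E[X] = 0.55·4.3 + 0.45·9.1 = 6.46.

6.460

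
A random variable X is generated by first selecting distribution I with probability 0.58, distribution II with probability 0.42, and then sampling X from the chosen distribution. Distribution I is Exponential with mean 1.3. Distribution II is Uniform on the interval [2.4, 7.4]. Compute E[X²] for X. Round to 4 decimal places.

For each component E[X²] = Var + (mean)², giving I: 3.38; II: 26.0933.
Overall E[X²] = 0.58·3.38 + 0.42·26.0933 = 12.9196.

12.9196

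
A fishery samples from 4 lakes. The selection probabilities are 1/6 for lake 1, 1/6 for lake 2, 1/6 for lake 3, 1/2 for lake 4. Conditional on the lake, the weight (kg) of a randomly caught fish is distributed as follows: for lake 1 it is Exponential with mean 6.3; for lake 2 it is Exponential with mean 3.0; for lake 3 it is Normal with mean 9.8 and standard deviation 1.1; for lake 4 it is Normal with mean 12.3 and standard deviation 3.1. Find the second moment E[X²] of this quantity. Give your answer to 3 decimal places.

For each component E[X²] = Var + (mean)², giving 1: 79.38; 2: 18; 3: 97.25; 4: 160.9.
Overall E[X²] = 0.166667·79.38 + 0.166667·18 + 0.166667·97.25 + 0.5·160.9 = 112.888.

112.888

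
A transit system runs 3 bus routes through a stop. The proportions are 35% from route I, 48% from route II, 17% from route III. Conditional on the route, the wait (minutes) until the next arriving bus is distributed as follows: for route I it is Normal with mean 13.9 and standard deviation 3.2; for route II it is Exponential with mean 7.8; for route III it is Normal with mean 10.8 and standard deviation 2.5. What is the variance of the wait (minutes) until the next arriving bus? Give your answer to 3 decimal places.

41.407

Per component, I: μ=13.9, E[X²]=203.45; II: μ=7.8, E[X²]=121.68; III: μ=10.8, E[X²]=122.89.
E[X] = 0.35·13.9 + 0.48·7.8 + 0.17·10.8 = 10.445.
E[X²] = 0.35·203.45 + 0.48·121.68 + 0.17·122.89 = 150.505.
Var(X) = E[X²] − (E[X])² = 150.505 − 109.098 = 41.4072.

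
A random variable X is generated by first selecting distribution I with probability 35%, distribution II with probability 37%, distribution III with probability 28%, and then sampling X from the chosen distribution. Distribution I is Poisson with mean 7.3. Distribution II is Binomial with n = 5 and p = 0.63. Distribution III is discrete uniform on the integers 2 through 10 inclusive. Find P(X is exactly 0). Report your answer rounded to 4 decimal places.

Conditional on each component, P(X = 0): I: 0.000675539; II: 0.0069344; III: 0.
By total probability, P(X = 0) = 0.35·0.000675539 + 0.37·0.0069344 + 0.28·0 = 0.00280216.

0.0028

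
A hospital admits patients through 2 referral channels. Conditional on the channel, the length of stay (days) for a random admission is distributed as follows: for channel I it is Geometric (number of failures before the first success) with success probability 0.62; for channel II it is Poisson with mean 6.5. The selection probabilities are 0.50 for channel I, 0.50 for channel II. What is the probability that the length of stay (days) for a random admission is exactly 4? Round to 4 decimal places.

Conditional on each channel, P(X = 4): I: 0.0129278; II: 0.111822.
By total probability, P(X = 4) = 0.5·0.0129278 + 0.5·0.111822 = 0.062375.

0.0624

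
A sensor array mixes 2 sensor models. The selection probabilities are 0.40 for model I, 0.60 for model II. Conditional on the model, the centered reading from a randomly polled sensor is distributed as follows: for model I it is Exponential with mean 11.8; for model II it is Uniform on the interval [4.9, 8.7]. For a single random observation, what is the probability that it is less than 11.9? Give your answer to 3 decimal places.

Conditional on each model, P(X < 11.9): I: 0.635225; II: 1.
By total probability, P(X < 11.9) = 0.4·0.635225 + 0.6·1 = 0.85409.

0.854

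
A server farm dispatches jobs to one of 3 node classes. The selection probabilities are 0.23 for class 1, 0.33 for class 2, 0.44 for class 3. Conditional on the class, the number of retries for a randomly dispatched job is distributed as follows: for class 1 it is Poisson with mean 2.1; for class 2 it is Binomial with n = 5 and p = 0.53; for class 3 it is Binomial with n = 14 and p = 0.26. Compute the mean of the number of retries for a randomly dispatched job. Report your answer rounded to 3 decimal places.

Component means — 1: 2.1; 2: 2.65; 3: 3.64.
E[X] = 0.23·2.1 + 0.33·2.65 + 0.44·3.64 = 2.9591.

2.959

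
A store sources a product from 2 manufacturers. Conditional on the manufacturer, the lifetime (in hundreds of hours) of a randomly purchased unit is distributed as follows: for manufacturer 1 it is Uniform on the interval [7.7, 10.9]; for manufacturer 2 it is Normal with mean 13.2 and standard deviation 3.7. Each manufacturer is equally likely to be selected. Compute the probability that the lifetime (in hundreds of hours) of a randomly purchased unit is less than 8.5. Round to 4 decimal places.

0.1760

Conditional on each manufacturer, P(X < 8.5): 1: 0.25; 2: 0.101994.
By total probability, P(X < 8.5) = 0.5·0.25 + 0.5·0.101994 = 0.175997.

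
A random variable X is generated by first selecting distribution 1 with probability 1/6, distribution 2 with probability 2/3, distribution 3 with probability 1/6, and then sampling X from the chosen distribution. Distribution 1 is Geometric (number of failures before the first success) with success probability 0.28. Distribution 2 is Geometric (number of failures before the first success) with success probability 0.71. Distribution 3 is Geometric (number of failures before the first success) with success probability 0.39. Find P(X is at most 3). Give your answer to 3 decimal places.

Conditional on each component, P(X ≤ 3): 1: 0.731261; 2: 0.992927; 3: 0.861542.
By total probability, P(X ≤ 3) = 0.166667·0.731261 + 0.666667·0.992927 + 0.166667·0.861542 = 0.927419.

0.927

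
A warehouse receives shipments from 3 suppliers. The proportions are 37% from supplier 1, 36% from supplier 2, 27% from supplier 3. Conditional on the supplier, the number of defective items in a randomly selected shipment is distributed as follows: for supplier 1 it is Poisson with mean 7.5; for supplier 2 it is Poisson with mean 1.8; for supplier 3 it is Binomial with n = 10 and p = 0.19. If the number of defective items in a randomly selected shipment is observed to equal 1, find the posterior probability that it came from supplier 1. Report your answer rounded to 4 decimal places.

Likelihoods P(X=1 | ·): 1: 0.00414813; 2: 0.297538; 3: 0.28518.
Posterior ∝ prior × likelihood. Numerator for 1: 0.37·0.00414813 = 0.00153481.
Normalizing constant: 0.37·0.00414813 + 0.36·0.297538 + 0.27·0.28518 = 0.185647.
P(1 | observation) = 0.00153481 / 0.185647 = 0.00826735.

0.0083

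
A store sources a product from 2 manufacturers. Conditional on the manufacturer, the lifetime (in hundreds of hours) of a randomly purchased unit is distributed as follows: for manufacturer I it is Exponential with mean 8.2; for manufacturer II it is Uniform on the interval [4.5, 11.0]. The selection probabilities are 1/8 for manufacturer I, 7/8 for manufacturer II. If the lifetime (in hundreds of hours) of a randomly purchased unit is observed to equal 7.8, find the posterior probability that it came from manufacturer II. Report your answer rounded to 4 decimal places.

0.9581

Likelihoods f(7.8 | ·): I: 0.0471061; II: 0.153846.
Posterior ∝ prior × likelihood. Numerator for II: 0.875·0.153846 = 0.134615.
Normalizing constant: 0.125·0.0471061 + 0.875·0.153846 = 0.140504.
P(II | observation) = 0.134615 / 0.140504 = 0.958092.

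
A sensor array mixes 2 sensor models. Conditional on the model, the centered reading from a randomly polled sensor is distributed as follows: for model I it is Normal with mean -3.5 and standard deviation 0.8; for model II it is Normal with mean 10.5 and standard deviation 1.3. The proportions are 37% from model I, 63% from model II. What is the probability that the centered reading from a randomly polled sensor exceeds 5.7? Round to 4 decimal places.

Conditional on each model, P(X > 5.7): I: 0; II: 0.999889.
By total probability, P(X > 5.7) = 0.37·0 + 0.63·0.999889 = 0.62993.

0.6299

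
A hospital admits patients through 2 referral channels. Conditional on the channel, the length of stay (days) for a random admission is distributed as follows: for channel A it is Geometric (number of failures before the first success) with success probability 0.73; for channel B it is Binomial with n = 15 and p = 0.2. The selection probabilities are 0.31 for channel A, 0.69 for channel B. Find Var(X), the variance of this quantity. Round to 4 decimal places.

3.2927

Per component, A: μ=0.369863, E[X²]=0.64346; B: μ=3, E[X²]=11.4.
E[X] = 0.31·0.369863 + 0.69·3 = 2.18466.
E[X²] = 0.31·0.64346 + 0.69·11.4 = 8.06547.
Var(X) = E[X²] − (E[X])² = 8.06547 − 4.77273 = 3.29274.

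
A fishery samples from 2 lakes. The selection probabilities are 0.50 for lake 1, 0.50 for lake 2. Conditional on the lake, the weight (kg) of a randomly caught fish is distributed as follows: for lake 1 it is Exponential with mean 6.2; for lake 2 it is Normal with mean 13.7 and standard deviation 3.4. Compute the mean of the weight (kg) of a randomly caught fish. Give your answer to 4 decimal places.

Component means — 1: 6.2; 2: 13.7.
E[X] = 0.5·6.2 + 0.5·13.7 = 9.95.

9.9500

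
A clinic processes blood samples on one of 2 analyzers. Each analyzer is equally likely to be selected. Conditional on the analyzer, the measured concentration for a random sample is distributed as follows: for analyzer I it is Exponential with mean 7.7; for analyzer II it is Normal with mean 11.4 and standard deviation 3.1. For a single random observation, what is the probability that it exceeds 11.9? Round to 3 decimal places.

0.325

Conditional on each analyzer, P(X > 11.9): I: 0.213215; II: 0.435932.
By total probability, P(X > 11.9) = 0.5·0.213215 + 0.5·0.435932 = 0.324574.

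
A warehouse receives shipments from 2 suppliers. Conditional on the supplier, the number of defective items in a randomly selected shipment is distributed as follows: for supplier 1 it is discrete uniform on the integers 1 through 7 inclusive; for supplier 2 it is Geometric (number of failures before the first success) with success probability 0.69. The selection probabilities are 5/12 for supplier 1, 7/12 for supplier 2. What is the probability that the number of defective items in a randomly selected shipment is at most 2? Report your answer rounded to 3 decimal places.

0.685

Conditional on each supplier, P(X ≤ 2): 1: 0.285714; 2: 0.970209.
By total probability, P(X ≤ 2) = 0.416667·0.285714 + 0.583333·0.970209 = 0.685003.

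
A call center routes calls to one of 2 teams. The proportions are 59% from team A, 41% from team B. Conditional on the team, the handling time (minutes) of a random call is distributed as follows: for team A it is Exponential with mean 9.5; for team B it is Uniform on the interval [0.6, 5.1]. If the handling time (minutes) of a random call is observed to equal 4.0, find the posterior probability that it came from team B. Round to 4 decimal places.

0.6909

Likelihoods f(4.0 | ·): A: 0.0690901; B: 0.222222.
Posterior ∝ prior × likelihood. Numerator for B: 0.41·0.222222 = 0.0911111.
Normalizing constant: 0.59·0.0690901 + 0.41·0.222222 = 0.131874.
P(B | observation) = 0.0911111 / 0.131874 = 0.690894.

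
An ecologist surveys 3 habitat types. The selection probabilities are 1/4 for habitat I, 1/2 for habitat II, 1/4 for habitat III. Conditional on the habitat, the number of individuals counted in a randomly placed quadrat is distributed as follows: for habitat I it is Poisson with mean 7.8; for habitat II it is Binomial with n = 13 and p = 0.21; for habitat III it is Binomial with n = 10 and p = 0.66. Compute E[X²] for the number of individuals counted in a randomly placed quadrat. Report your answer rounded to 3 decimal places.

33.416

For each component E[X²] = Var + (mean)², giving I: 68.64; II: 9.6096; III: 45.804.
Overall E[X²] = 0.25·68.64 + 0.5·9.6096 + 0.25·45.804 = 33.4158.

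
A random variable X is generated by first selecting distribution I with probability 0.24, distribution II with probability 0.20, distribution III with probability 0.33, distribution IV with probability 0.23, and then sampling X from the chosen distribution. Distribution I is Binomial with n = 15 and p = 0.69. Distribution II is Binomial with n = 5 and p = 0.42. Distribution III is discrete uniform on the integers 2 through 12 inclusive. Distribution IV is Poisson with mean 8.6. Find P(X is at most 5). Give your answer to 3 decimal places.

Conditional on each component, P(X ≤ 5): I: 0.00476652; II: 1; III: 0.363636; IV: 0.142228.
By total probability, P(X ≤ 5) = 0.24·0.00476652 + 0.2·1 + 0.33·0.363636 + 0.23·0.142228 = 0.353856.

0.354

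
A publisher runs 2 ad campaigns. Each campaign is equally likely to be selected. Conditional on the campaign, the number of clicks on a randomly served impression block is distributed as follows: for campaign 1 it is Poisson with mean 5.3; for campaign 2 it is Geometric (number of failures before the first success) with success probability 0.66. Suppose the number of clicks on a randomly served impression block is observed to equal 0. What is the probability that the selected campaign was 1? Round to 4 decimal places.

0.0075

Likelihoods P(X=0 | ·): 1: 0.00499159; 2: 0.66.
Posterior ∝ prior × likelihood. Numerator for 1: 0.5·0.00499159 = 0.0024958.
Normalizing constant: 0.5·0.00499159 + 0.5·0.66 = 0.332496.
P(1 | observation) = 0.0024958 / 0.332496 = 0.00750625.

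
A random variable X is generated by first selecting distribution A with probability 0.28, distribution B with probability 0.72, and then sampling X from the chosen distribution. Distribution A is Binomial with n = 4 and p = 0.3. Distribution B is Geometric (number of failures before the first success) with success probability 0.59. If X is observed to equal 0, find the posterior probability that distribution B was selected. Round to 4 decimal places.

0.8634

Likelihoods P(X=0 | ·): A: 0.2401; B: 0.59.
Posterior ∝ prior × likelihood. Numerator for B: 0.72·0.59 = 0.4248.
Normalizing constant: 0.28·0.2401 + 0.72·0.59 = 0.492028.
P(B | observation) = 0.4248 / 0.492028 = 0.863365.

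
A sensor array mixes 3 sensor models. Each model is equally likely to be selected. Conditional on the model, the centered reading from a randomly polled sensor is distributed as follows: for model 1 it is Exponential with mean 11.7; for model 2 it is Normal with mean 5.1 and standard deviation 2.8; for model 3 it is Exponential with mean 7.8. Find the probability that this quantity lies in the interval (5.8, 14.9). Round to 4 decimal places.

Conditional on each model, P(5.8 < X < 14.9): 1: 0.329279; 2: 0.401061; 3: 0.327362.
By total probability, P(5.8 < X < 14.9) = 0.333333·0.329279 + 0.333333·0.401061 + 0.333333·0.327362 = 0.352567.

0.3526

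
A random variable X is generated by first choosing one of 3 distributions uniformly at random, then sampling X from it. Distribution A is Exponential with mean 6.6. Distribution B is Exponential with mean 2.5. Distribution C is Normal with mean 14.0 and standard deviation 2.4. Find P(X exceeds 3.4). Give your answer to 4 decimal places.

0.6180

Conditional on each component, P(X > 3.4): A: 0.59741; B: 0.256661; C: 0.999995.
By total probability, P(X > 3.4) = 0.333333·0.59741 + 0.333333·0.256661 + 0.333333·0.999995 = 0.618022.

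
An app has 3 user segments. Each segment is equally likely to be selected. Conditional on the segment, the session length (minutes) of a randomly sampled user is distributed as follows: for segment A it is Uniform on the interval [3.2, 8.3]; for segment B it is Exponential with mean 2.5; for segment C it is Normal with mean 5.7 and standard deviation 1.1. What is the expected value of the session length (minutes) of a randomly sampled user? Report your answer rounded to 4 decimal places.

4.6500

Component means — A: 5.75; B: 2.5; C: 5.7.
E[X] = 0.333333·5.75 + 0.333333·2.5 + 0.333333·5.7 = 4.65.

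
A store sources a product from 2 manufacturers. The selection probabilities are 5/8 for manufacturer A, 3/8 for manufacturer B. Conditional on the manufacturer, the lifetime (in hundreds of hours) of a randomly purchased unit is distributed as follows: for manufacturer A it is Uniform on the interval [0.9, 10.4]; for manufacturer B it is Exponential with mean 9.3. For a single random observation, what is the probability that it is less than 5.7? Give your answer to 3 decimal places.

Conditional on each manufacturer, P(X < 5.7): A: 0.505263; B: 0.458224.
By total probability, P(X < 5.7) = 0.625·0.505263 + 0.375·0.458224 = 0.487624.

0.488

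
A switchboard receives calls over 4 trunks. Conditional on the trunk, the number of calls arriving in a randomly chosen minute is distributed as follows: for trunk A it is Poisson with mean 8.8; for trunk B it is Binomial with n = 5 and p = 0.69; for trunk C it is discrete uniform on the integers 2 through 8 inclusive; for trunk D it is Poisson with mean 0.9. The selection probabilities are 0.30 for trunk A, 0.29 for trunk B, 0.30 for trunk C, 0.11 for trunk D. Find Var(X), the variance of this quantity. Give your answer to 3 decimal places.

11.070

Per component, A: μ=8.8, E[X²]=86.24; B: μ=3.45, E[X²]=12.972; C: μ=5, E[X²]=29; D: μ=0.9, E[X²]=1.71.
E[X] = 0.3·8.8 + 0.29·3.45 + 0.3·5 + 0.11·0.9 = 5.2395.
E[X²] = 0.3·86.24 + 0.29·12.972 + 0.3·29 + 0.11·1.71 = 38.522.
Var(X) = E[X²] − (E[X])² = 38.522 − 27.4524 = 11.0696.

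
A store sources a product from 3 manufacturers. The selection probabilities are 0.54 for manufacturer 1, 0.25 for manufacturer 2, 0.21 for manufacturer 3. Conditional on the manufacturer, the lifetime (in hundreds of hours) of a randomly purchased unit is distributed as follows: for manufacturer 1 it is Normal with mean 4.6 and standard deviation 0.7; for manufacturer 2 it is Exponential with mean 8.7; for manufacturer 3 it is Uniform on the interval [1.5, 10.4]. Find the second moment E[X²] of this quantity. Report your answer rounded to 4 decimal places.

For each component E[X²] = Var + (mean)², giving 1: 21.65; 2: 151.38; 3: 42.0033.
Overall E[X²] = 0.54·21.65 + 0.25·151.38 + 0.21·42.0033 = 58.3567.

58.3567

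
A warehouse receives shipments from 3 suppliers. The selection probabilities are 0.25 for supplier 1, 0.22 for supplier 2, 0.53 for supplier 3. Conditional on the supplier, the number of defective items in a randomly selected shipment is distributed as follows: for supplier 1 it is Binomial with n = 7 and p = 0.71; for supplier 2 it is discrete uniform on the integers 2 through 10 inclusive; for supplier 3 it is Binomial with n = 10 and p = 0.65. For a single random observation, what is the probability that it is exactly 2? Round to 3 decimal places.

0.032

Conditional on each supplier, P(X = 2): 1: 0.0217133; 2: 0.111111; 3: 0.00428138.
By total probability, P(X = 2) = 0.25·0.0217133 + 0.22·0.111111 + 0.53·0.00428138 = 0.0321419.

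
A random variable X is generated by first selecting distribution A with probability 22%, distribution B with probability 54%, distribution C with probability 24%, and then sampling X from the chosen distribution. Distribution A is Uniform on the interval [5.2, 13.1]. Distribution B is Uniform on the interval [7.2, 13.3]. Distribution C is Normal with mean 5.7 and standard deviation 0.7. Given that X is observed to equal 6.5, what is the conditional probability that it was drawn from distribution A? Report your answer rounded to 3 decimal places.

0.281

Likelihoods f(6.5 | ·): A: 0.126582; B: 0; C: 0.296614.
Posterior ∝ prior × likelihood. Numerator for A: 0.22·0.126582 = 0.0278481.
Normalizing constant: 0.22·0.126582 + 0.54·0 + 0.24·0.296614 = 0.0990354.
P(A | observation) = 0.0278481 / 0.0990354 = 0.281193.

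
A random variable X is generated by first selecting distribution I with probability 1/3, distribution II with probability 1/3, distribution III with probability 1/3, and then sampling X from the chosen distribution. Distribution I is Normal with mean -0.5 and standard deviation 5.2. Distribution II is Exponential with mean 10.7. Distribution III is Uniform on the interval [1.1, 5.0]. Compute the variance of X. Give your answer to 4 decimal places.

69.4397

Per component, I: μ=-0.5, E[X²]=27.29; II: μ=10.7, E[X²]=228.98; III: μ=3.05, E[X²]=10.57.
E[X] = 0.333333·-0.5 + 0.333333·10.7 + 0.333333·3.05 = 4.41667.
E[X²] = 0.333333·27.29 + 0.333333·228.98 + 0.333333·10.57 = 88.9467.
Var(X) = E[X²] − (E[X])² = 88.9467 − 19.5069 = 69.4397.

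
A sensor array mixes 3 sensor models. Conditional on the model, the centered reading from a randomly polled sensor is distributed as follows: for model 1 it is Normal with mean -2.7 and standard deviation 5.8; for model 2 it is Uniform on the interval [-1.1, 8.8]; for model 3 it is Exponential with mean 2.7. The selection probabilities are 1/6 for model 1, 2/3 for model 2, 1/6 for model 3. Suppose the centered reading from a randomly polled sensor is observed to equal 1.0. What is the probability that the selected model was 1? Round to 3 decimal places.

Likelihoods f(1.0 | ·): 1: 0.0561194; 2: 0.10101; 3: 0.255733.
Posterior ∝ prior × likelihood. Numerator for 1: 0.166667·0.0561194 = 0.00935323.
Normalizing constant: 0.166667·0.0561194 + 0.666667·0.10101 + 0.166667·0.255733 = 0.119315.
P(1 | observation) = 0.00935323 / 0.119315 = 0.0783908.

0.078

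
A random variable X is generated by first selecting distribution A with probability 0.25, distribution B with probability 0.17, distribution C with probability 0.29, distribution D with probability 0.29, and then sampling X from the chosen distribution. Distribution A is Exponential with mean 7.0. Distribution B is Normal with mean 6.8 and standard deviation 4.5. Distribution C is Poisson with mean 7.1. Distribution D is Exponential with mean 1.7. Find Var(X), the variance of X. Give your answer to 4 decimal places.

24.3676

Per component, A: μ=7, E[X²]=98; B: μ=6.8, E[X²]=66.49; C: μ=7.1, E[X²]=57.51; D: μ=1.7, E[X²]=5.78.
E[X] = 0.25·7 + 0.17·6.8 + 0.29·7.1 + 0.29·1.7 = 5.458.
E[X²] = 0.25·98 + 0.17·66.49 + 0.29·57.51 + 0.29·5.78 = 54.1574.
Var(X) = E[X²] − (E[X])² = 54.1574 − 29.7898 = 24.3676.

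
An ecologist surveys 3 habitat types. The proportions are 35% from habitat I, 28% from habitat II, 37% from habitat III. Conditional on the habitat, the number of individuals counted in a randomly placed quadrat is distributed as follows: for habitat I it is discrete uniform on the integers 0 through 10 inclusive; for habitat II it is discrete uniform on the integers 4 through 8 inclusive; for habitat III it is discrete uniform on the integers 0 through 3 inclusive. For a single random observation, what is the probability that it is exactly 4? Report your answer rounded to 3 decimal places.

0.088

Conditional on each habitat, P(X = 4): I: 0.0909091; II: 0.2; III: 0.
By total probability, P(X = 4) = 0.35·0.0909091 + 0.28·0.2 + 0.37·0 = 0.0878182.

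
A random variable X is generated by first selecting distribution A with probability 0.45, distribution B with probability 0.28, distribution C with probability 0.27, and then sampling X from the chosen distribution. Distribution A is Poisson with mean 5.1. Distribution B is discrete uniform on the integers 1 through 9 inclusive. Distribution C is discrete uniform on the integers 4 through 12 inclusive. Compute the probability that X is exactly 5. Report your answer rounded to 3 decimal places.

Conditional on each component, P(X = 5): A: 0.175294; B: 0.111111; C: 0.111111.
By total probability, P(X = 5) = 0.45·0.175294 + 0.28·0.111111 + 0.27·0.111111 = 0.139994.

0.140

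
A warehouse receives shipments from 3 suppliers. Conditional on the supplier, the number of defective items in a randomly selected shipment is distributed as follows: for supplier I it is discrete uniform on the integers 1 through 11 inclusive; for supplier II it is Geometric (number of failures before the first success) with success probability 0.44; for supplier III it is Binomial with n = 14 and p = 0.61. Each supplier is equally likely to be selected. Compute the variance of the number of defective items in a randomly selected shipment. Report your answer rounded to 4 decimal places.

14.4757

Per component, I: μ=6, E[X²]=46; II: μ=1.27273, E[X²]=4.5124; III: μ=8.54, E[X²]=76.2622.
E[X] = 0.333333·6 + 0.333333·1.27273 + 0.333333·8.54 = 5.27091.
E[X²] = 0.333333·46 + 0.333333·4.5124 + 0.333333·76.2622 = 42.2582.
Var(X) = E[X²] − (E[X])² = 42.2582 − 27.7825 = 14.4757.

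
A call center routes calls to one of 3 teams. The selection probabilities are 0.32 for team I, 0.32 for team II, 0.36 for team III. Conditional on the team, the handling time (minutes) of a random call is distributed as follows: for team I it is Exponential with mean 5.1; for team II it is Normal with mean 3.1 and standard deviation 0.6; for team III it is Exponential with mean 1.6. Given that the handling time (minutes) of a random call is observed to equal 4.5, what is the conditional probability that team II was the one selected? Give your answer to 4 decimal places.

Likelihoods f(4.5 | ·): I: 0.0811388; II: 0.0437031; III: 0.0375342.
Posterior ∝ prior × likelihood. Numerator for II: 0.32·0.0437031 = 0.013985.
Normalizing constant: 0.32·0.0811388 + 0.32·0.0437031 + 0.36·0.0375342 = 0.0534617.
P(II | observation) = 0.013985 / 0.0534617 = 0.261589.

0.2616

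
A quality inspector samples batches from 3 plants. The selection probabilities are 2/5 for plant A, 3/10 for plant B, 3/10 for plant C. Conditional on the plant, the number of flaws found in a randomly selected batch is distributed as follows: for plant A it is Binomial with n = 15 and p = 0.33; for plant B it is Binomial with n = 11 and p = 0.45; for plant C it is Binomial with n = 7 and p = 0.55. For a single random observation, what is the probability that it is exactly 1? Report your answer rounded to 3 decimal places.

0.021

Conditional on each plant, P(X = 1): A: 0.0181825; B: 0.0125381; C: 0.0319695.
By total probability, P(X = 1) = 0.4·0.0181825 + 0.3·0.0125381 + 0.3·0.0319695 = 0.0206253.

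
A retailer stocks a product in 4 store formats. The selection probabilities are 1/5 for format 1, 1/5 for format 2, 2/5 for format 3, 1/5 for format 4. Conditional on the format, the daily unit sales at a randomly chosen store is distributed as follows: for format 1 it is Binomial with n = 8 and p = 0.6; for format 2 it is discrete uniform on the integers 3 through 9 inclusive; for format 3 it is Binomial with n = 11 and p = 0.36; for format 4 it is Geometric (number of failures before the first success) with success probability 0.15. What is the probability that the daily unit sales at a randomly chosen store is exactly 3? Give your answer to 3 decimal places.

0.158

Conditional on each format, P(X = 3): 1: 0.123863; 2: 0.142857; 3: 0.216686; 4: 0.0921187.
By total probability, P(X = 3) = 0.2·0.123863 + 0.2·0.142857 + 0.4·0.216686 + 0.2·0.0921187 = 0.158442.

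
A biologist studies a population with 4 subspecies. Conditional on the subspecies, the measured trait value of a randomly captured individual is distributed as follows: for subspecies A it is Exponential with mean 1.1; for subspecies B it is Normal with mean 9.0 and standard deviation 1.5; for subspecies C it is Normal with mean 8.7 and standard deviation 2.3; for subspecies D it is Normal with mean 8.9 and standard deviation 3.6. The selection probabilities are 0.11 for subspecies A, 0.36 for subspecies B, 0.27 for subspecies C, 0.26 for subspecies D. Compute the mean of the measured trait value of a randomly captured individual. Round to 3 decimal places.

Component means — A: 1.1; B: 9; C: 8.7; D: 8.9.
E[X] = 0.11·1.1 + 0.36·9 + 0.27·8.7 + 0.26·8.9 = 8.024.

8.024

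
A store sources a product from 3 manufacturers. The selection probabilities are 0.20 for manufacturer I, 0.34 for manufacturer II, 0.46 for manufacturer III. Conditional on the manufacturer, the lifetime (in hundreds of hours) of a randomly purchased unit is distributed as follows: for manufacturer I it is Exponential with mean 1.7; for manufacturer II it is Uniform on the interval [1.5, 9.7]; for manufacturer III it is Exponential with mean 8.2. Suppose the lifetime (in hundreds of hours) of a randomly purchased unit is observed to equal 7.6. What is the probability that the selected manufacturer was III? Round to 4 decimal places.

0.3415

Likelihoods f(7.6 | ·): I: 0.00672976; II: 0.121951; III: 0.0482691.
Posterior ∝ prior × likelihood. Numerator for III: 0.46·0.0482691 = 0.0222038.
Normalizing constant: 0.2·0.00672976 + 0.34·0.121951 + 0.46·0.0482691 = 0.0650132.
P(III | observation) = 0.0222038 / 0.0650132 = 0.341528.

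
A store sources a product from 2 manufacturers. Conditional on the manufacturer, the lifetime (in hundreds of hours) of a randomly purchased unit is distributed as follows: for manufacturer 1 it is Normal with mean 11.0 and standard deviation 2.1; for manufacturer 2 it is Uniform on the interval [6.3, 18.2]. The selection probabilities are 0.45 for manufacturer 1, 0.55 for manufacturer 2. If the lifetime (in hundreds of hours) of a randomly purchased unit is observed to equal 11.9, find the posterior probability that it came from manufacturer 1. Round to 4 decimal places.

Likelihoods f(11.9 | ·): 1: 0.173303; 2: 0.0840336.
Posterior ∝ prior × likelihood. Numerator for 1: 0.45·0.173303 = 0.0779864.
Normalizing constant: 0.45·0.173303 + 0.55·0.0840336 = 0.124205.
P(1 | observation) = 0.0779864 / 0.124205 = 0.627885.

0.6279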